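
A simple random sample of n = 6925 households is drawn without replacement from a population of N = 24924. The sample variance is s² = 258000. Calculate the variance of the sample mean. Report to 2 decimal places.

26.90

Under SRS without replacement, Var(ȳ) = (1 − f)·s²/n with f = n/N = 6925/24924 = 0.27784465.
Var(ȳ) = (1 − 0.27784465)·258000/6925 = 0.72215535·37.256318 = 26.904849.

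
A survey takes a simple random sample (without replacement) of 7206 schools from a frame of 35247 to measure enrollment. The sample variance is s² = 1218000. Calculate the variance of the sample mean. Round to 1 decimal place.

Under SRS without replacement, Var(ȳ) = (1 − f)·s²/n with f = n/N = 7206/35247 = 0.20444293.
Var(ȳ) = (1 − 0.20444293)·1218000/7206 = 0.79555707·169.02581 = 134.46968.

134.5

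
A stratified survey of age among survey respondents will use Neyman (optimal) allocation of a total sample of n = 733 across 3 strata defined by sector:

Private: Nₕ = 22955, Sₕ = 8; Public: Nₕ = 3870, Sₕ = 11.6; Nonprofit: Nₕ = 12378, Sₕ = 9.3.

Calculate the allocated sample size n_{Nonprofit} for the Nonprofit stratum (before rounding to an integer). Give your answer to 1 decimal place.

Neyman allocation: nₕ = n·NₕSₕ / Σⱼ NⱼSⱼ.
Σ NⱼSⱼ = 22955·8 + 3870·11.6 + 12378·9.3 = 343647.4.
n_{Nonprofit} = 733·12378·9.3 / 343647.4 = 245.5.

245.5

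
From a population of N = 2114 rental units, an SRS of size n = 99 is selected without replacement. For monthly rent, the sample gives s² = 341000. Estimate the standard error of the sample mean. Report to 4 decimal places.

57.2987

Under SRS without replacement, Var(ȳ) = (1 − f)·s²/n with f = n/N = 99/2114 = 0.04683065.
Var(ȳ) = (1 − 0.04683065)·341000/99 = 0.95316935·3444.4444 = 3283.1389.
SE(ȳ) = √(3283.1389) = 57.2987.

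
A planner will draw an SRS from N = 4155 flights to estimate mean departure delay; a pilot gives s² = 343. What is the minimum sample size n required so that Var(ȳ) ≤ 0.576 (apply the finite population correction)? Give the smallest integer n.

521

Without fpc, n₀ = s²/D = 343/0.576 = 595.4861.
With fpc, (1 − n/N)·s²/n ≤ D requires n ≥ n₀/(1 + n₀/N) = 595.4861/(1 + 595.4861/4155) = 520.8403.
Rounding up, n = 521.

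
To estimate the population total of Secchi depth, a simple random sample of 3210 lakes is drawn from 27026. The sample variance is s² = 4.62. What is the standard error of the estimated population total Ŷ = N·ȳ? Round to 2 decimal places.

Var(Ŷ) = N²·Var(ȳ) = N²·(1 − n/N)·s²/n.
f = 3210/27026 = 0.11877451; Var(ȳ) = 0.88122549·4.62/3210 = 0.0012683058.
Var(Ŷ) = 27026² · 0.0012683058 = 926376.49.
SE(Ŷ) = √(926376.49) = 962.48.

962.48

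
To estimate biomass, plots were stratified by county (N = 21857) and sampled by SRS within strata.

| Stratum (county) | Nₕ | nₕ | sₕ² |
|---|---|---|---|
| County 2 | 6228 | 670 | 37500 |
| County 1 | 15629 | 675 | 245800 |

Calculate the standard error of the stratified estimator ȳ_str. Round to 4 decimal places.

13.4983

Var(ȳ_str) = Σₕ Wₕ²(1 − fₕ)sₕ²/nₕ with Wₕ = Nₕ/N, N = 21857.
County 2: Wₕ = 0.28494304; term = 0.28494304²·(1 − 0.10757868)·37500/670 = 4.0554823.
County 1: Wₕ = 0.71505696; term = 0.71505696²·(1 − 0.04318894)·245800/675 = 178.14989.
Sum = 182.20537.
SE = √(182.20537) = 13.4983.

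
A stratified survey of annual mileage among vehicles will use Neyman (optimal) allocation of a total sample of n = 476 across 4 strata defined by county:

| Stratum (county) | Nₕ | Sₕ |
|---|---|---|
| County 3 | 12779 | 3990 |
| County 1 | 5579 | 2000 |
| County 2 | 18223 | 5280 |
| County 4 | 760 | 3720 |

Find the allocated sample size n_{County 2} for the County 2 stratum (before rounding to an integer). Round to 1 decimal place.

284.1

Neyman allocation: nₕ = n·NₕSₕ / Σⱼ NⱼSⱼ.
Σ NⱼSⱼ = 12779·3990 + 5579·2000 + 18223·5280 + 760·3720 = 1.6119085 × 10^8.
n_{County 2} = 476·18223·5280 / (1.6119085 × 10^8) = 284.1.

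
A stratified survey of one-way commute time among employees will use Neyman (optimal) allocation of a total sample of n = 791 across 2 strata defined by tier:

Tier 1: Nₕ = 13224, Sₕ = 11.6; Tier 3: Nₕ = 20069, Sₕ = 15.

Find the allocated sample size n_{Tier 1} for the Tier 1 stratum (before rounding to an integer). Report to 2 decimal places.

267.01

Neyman allocation: nₕ = n·NₕSₕ / Σⱼ NⱼSⱼ.
Σ NⱼSⱼ = 13224·11.6 + 20069·15 = 454433.4.
n_{Tier 1} = 791·13224·11.6 / 454433.4 = 267.01.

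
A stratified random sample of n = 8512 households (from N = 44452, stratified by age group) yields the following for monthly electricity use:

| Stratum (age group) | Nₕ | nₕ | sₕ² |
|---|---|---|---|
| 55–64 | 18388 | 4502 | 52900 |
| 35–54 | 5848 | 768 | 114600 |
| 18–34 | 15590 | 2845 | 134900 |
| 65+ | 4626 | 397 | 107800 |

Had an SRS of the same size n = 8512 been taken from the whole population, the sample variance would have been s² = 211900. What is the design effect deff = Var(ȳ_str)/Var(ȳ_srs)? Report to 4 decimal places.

0.5574

Var(ȳ_str) = Σ Wₕ²(1−fₕ)sₕ²/nₕ with Wₕ = Nₕ/44452:
  55–64: (18388/44452)²·(1−4502/18388)·52900/4502 = 1.5183756
  35–54: (5848/44452)²·(1−768/5848)·114600/768 = 2.2434266
  18–34: (15590/44452)²·(1−2845/15590)·134900/2845 = 4.7679646
  65+: (4626/44452)²·(1−397/4626)·107800/397 = 2.6883695
  → Var(ȳ_str) = 11.218136.
Var(ȳ_srs) = (1 − 8512/44452)·211900/8512 = 20.127327.
deff = 11.218136 / 20.127327 = 0.5574.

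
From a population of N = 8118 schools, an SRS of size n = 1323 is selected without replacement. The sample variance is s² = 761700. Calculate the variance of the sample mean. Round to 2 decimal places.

Under SRS without replacement, Var(ȳ) = (1 − f)·s²/n with f = n/N = 1323/8118 = 0.16297118.
Var(ȳ) = (1 − 0.16297118)·761700/1323 = 0.83702882·575.73696 = 481.90843.

481.91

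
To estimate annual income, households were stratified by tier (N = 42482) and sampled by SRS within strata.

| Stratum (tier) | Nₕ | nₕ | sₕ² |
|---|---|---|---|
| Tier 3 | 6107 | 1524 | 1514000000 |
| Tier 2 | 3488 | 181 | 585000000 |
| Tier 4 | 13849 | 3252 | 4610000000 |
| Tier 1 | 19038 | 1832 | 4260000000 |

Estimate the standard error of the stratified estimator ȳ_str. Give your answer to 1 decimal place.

757.2

Var(ȳ_str) = Σₕ Wₕ²(1 − fₕ)sₕ²/nₕ with Wₕ = Nₕ/N, N = 42482.
Tier 3: Wₕ = 0.14375500; term = 0.14375500²·(1 − 0.24954970)·1514000000/1524 = 15406.67.
Tier 2: Wₕ = 0.08210536; term = 0.08210536²·(1 − 0.05189220)·585000000/181 = 20657.514.
Tier 4: Wₕ = 0.32599689; term = 0.32599689²·(1 − 0.23481840)·4610000000/3252 = 115276.78.
Tier 1: Wₕ = 0.44814274; term = 0.44814274²·(1 − 0.09622860)·4260000000/1832 = 422061.23.
Sum = 573402.19.
SE = √(573402.19) = 757.2.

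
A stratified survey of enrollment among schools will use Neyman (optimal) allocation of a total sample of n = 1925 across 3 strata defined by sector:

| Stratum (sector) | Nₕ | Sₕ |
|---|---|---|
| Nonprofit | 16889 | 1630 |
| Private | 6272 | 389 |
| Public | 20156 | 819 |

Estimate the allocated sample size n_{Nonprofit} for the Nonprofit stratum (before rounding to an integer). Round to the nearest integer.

1140

Neyman allocation: nₕ = n·NₕSₕ / Σⱼ NⱼSⱼ.
Σ NⱼSⱼ = 16889·1630 + 6272·389 + 20156·819 = 4.6476642 × 10^7.
n_{Nonprofit} = 1925·16889·1630 / (4.6476642 × 10^7) = 1140.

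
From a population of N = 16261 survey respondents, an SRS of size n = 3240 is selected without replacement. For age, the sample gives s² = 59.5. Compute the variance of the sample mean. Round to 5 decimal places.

0.01471

Under SRS without replacement, Var(ȳ) = (1 − f)·s²/n with f = n/N = 3240/16261 = 0.19924974.
Var(ȳ) = (1 − 0.19924974)·59.5/3240 = 0.80075026·0.018364198 = 0.014705136.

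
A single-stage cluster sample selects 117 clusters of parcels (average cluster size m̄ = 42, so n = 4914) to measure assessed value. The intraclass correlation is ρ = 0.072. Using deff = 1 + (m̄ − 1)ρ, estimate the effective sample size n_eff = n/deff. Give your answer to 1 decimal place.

deff = 1 + (42 − 1)·0.072 = 1 + 2.952 = 3.952.
n_eff = 4914 / 3.952 = 1243.4.

1243.4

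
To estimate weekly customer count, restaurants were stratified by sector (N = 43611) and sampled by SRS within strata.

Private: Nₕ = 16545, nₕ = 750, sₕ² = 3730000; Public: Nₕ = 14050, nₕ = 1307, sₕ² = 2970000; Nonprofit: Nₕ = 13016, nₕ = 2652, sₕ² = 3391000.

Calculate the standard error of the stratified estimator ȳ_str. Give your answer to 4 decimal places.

31.4317

Var(ȳ_str) = Σₕ Wₕ²(1 − fₕ)sₕ²/nₕ with Wₕ = Nₕ/N, N = 43611.
Private: Wₕ = 0.37937676; term = 0.37937676²·(1 − 0.04533092)·3730000/750 = 683.34792.
Public: Wₕ = 0.32216643; term = 0.32216643²·(1 − 0.09302491)·2970000/1307 = 213.9128.
Nonprofit: Wₕ = 0.29845681; term = 0.29845681²·(1 − 0.20374923)·3391000/2652 = 90.691613.
Sum = 987.95233.
SE = √(987.95233) = 31.4317.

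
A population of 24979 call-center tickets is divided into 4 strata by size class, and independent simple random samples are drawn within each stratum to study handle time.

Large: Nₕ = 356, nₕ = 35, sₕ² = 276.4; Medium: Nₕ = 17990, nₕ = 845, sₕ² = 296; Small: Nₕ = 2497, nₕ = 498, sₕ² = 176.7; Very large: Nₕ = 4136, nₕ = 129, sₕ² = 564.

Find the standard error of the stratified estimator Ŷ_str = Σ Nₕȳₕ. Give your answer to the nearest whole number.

13534

Var(Ŷ_str) = Σₕ Nₕ²(1 − fₕ)sₕ²/nₕ.
Large: 356²·(1 − 35/356)·276.4/35 = 902453.9.
Medium: 17990²·(1 − 845/17990)·296/845 = 1.0804475 × 10^8.
Small: 2497²·(1 − 498/2497)·176.7/498 = 1.7710815 × 10^6.
Very large: 4136²·(1 − 129/4136)·564/129 = 7.2458488 × 10^7.
Sum = 1.8317677 × 10^8.
SE = √(1.8317677 × 10^8) = 13534.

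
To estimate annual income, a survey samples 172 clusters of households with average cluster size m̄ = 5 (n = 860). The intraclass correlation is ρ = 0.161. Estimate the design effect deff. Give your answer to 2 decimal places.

deff = 1 + (5 − 1)·0.161 = 1 + 0.644 = 1.644.

1.64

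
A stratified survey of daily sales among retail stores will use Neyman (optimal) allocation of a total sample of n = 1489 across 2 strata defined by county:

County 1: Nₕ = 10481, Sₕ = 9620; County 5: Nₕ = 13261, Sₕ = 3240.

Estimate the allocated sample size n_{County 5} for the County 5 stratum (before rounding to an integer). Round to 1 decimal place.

444.9

Neyman allocation: nₕ = n·NₕSₕ / Σⱼ NⱼSⱼ.
Σ NⱼSⱼ = 10481·9620 + 13261·3240 = 1.4379286 × 10^8.
n_{County 5} = 1489·13261·3240 / (1.4379286 × 10^8) = 444.9.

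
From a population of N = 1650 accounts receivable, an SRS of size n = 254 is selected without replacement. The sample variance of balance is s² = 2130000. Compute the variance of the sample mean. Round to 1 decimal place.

Under SRS without replacement, Var(ȳ) = (1 − f)·s²/n with f = n/N = 254/1650 = 0.15393939.
Var(ȳ) = (1 − 0.15393939)·2130000/254 = 0.84606061·8385.8268 = 7094.9177.

7094.9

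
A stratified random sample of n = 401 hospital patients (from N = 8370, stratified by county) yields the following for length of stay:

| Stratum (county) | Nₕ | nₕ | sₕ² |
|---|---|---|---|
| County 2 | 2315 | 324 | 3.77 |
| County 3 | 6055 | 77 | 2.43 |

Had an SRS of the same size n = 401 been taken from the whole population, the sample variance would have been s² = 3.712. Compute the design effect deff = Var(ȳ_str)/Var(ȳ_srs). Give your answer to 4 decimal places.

1.9370

Var(ȳ_str) = Σ Wₕ²(1−fₕ)sₕ²/nₕ with Wₕ = Nₕ/8370:
  County 2: (2315/8370)²·(1−324/2315)·3.77/324 = 7.6553963 × 10^-4
  County 3: (6055/8370)²·(1−77/6055)·2.43/77 = 0.016305521
  → Var(ȳ_str) = 0.017071061.
Var(ȳ_srs) = (1 − 401/8370)·3.712/401 = 0.0088133692.
deff = 0.017071061 / 0.0088133692 = 1.9370.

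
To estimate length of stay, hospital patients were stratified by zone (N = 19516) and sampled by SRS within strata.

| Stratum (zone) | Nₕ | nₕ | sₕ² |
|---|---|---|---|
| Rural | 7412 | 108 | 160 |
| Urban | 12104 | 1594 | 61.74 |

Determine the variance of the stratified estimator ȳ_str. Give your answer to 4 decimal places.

Var(ȳ_str) = Σₕ Wₕ²(1 − fₕ)sₕ²/nₕ with Wₕ = Nₕ/N, N = 19516.
Rural: Wₕ = 0.37979094; term = 0.37979094²·(1 − 0.01457097)·160/108 = 0.21057693.
Urban: Wₕ = 0.62020906; term = 0.62020906²·(1 − 0.13169200)·61.74/1594 = 0.012936843.
Sum = 0.22351377.

0.2235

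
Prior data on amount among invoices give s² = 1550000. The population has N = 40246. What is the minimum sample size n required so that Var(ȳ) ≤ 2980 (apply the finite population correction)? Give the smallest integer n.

Without fpc, n₀ = s²/D = 1550000/2980 = 520.1342.
With fpc, (1 − n/N)·s²/n ≤ D requires n ≥ n₀/(1 + n₀/N) = 520.1342/(1 + 520.1342/40246) = 513.4978.
Rounding up, n = 514.

514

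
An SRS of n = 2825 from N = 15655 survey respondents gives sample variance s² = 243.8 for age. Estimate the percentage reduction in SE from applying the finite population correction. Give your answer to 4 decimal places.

f = n/N = 2825/15655 = 0.18045353.
SE_no-fpc = √(s²/n) = 0.29377012; SE_fpc = √((1−f)s²/n) = 0.26594658.
Ratio = √(1−f) = 0.90528806. Reduction = 100·(1 − 0.90528806) = 9.4712%.

9.4712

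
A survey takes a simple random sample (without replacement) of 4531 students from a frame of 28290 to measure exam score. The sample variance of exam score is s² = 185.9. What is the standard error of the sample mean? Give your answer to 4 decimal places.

0.1856

Under SRS without replacement, Var(ȳ) = (1 − f)·s²/n with f = n/N = 4531/28290 = 0.16016260.
Var(ȳ) = (1 − 0.16016260)·185.9/4531 = 0.83983740·0.041028471 = 0.034457244.
SE(ȳ) = √(0.034457244) = 0.1856.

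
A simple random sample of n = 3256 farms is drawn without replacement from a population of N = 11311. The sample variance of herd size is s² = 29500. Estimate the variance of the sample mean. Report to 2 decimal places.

Under SRS without replacement, Var(ȳ) = (1 − f)·s²/n with f = n/N = 3256/11311 = 0.28786137.
Var(ȳ) = (1 − 0.28786137)·29500/3256 = 0.71213863·9.0601966 = 6.4521159.

6.45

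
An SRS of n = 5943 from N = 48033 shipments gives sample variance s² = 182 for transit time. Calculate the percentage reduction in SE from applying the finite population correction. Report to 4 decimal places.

6.3906

f = n/N = 5943/48033 = 0.12372744.
SE_no-fpc = √(s²/n) = 0.1749979; SE_fpc = √((1−f)s²/n) = 0.16381454.
Ratio = √(1−f) = 0.93609431. Reduction = 100·(1 − 0.93609431) = 6.3906%.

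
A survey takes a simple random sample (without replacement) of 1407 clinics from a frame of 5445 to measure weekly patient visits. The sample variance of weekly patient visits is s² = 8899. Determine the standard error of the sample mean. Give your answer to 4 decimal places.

2.1657

Under SRS without replacement, Var(ȳ) = (1 − f)·s²/n with f = n/N = 1407/5445 = 0.25840220.
Var(ȳ) = (1 − 0.25840220)·8899/1407 = 0.74159780·6.3248045 = 4.6904611.
SE(ȳ) = √(4.6904611) = 2.1657.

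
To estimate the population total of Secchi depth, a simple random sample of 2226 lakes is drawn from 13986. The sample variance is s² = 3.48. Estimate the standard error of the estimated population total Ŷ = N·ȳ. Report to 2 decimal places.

Var(Ŷ) = N²·Var(ȳ) = N²·(1 − n/N)·s²/n.
f = 2226/13986 = 0.15915916; Var(ȳ) = 0.84084084·3.48/2226 = 0.0013145221.
Var(Ŷ) = 13986² · 0.0013145221 = 257131.3.
SE(Ŷ) = √(257131.3) = 507.08.

507.08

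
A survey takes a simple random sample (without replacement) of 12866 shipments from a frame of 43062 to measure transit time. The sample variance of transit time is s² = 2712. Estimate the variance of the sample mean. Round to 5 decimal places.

Under SRS without replacement, Var(ȳ) = (1 − f)·s²/n with f = n/N = 12866/43062 = 0.29877851.
Var(ȳ) = (1 − 0.29877851)·2712/12866 = 0.70122149·0.21078812 = 0.14780916.

0.14781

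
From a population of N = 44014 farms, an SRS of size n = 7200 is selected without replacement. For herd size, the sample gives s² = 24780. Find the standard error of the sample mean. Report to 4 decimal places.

Under SRS without replacement, Var(ȳ) = (1 − f)·s²/n with f = n/N = 7200/44014 = 0.16358431.
Var(ȳ) = (1 − 0.16358431)·24780/7200 = 0.83641569·3.4416667 = 2.878664.
SE(ȳ) = √(2.878664) = 1.6967.

1.6967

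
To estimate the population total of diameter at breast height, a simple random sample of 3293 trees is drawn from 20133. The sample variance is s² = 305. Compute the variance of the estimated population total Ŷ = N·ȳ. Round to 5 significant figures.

3.1402 × 10^7

Var(Ŷ) = N²·Var(ȳ) = N²·(1 − n/N)·s²/n.
f = 3293/20133 = 0.16356231; Var(ȳ) = 0.83643769·305/3293 = 0.077471453.
Var(Ŷ) = 20133² · 0.077471453 = 3.14021 × 10^7.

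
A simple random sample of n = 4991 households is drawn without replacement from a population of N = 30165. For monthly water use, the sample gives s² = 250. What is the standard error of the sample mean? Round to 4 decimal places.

0.2045

Under SRS without replacement, Var(ȳ) = (1 − f)·s²/n with f = n/N = 4991/30165 = 0.16545666.
Var(ȳ) = (1 − 0.16545666)·250/4991 = 0.83454334·0.050090162 = 0.041802412.
SE(ȳ) = √(0.041802412) = 0.2045.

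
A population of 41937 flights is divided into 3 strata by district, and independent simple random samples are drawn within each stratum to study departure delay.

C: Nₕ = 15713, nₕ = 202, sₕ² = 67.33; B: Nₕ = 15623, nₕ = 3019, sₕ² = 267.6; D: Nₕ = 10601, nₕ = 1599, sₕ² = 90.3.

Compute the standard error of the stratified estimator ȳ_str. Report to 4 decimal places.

0.2433

Var(ȳ_str) = Σₕ Wₕ²(1 − fₕ)sₕ²/nₕ with Wₕ = Nₕ/N, N = 41937.
C: Wₕ = 0.37468107; term = 0.37468107²·(1 − 0.01285560)·67.33/202 = 0.046191433.
B: Wₕ = 0.37253499; term = 0.37253499²·(1 − 0.19324073)·267.6/3019 = 0.0099243279.
D: Wₕ = 0.25278394; term = 0.25278394²·(1 − 0.15083483)·90.3/1599 = 0.0030642939.
Sum = 0.059180055.
SE = √(0.059180055) = 0.2433.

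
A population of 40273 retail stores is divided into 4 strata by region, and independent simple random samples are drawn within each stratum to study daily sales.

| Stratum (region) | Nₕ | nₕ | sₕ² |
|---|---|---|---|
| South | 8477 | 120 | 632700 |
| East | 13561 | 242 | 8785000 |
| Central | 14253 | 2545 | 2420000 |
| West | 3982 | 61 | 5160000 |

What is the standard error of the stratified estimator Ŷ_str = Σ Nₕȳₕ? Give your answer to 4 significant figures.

2.900 × 10^6

Var(Ŷ_str) = Σₕ Nₕ²(1 − fₕ)sₕ²/nₕ.
South: 8477²·(1 − 120/8477)·632700/120 = 3.7351597 × 10^11.
East: 13561²·(1 − 242/13561)·8785000/242 = 6.5567668 × 10^12.
Central: 14253²·(1 − 2545/14253)·2420000/2545 = 1.5867795 × 10^11.
West: 3982²·(1 − 61/3982)·5160000/61 = 1.3207419 × 10^12.
Sum = 8.4097026 × 10^12.
SE = √(8.4097026 × 10^12) = 2.900 × 10^6.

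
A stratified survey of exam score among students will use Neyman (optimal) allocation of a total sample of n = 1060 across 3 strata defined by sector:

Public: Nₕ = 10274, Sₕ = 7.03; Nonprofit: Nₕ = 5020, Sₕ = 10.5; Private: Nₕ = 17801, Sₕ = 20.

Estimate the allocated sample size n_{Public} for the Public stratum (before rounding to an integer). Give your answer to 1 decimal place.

Neyman allocation: nₕ = n·NₕSₕ / Σⱼ NⱼSⱼ.
Σ NⱼSⱼ = 10274·7.03 + 5020·10.5 + 17801·20 = 480956.22.
n_{Public} = 1060·10274·7.03 / 480956.22 = 159.2.

159.2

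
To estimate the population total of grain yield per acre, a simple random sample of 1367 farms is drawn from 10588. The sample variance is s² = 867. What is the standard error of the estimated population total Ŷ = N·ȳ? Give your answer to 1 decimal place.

Var(Ŷ) = N²·Var(ȳ) = N²·(1 − n/N)·s²/n.
f = 1367/10588 = 0.12910842; Var(ȳ) = 0.87089158·867/1367 = 0.5523504.
Var(Ŷ) = 10588² · 0.5523504 = 6.1921653 × 10^7.
SE(Ŷ) = √(6.1921653 × 10^7) = 7869.0.

7869.0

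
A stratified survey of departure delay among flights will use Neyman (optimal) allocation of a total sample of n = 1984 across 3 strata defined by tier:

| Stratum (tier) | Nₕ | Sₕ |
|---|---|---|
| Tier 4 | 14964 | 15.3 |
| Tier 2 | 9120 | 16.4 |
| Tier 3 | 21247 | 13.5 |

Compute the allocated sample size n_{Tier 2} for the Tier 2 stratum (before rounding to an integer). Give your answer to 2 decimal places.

445.99

Neyman allocation: nₕ = n·NₕSₕ / Σⱼ NⱼSⱼ.
Σ NⱼSⱼ = 14964·15.3 + 9120·16.4 + 21247·13.5 = 665351.7.
n_{Tier 2} = 1984·9120·16.4 / 665351.7 = 445.99.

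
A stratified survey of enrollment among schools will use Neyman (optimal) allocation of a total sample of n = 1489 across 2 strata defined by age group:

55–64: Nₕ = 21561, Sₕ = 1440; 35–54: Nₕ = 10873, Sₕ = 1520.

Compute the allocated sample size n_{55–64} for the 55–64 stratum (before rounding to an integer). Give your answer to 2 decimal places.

Neyman allocation: nₕ = n·NₕSₕ / Σⱼ NⱼSⱼ.
Σ NⱼSⱼ = 21561·1440 + 10873·1520 = 4.75748 × 10^7.
n_{55–64} = 1489·21561·1440 / (4.75748 × 10^7) = 971.74.

971.74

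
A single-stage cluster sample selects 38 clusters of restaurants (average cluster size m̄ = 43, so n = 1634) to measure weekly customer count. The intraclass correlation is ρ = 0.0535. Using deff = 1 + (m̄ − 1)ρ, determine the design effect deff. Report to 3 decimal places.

3.247

deff = 1 + (43 − 1)·0.0535 = 1 + 2.247 = 3.247.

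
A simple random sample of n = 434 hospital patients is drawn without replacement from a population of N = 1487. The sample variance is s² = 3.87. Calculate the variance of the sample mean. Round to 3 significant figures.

Under SRS without replacement, Var(ȳ) = (1 − f)·s²/n with f = n/N = 434/1487 = 0.29186281.
Var(ȳ) = (1 − 0.29186281)·3.87/434 = 0.70813719·0.0089170507 = 0.0063144952.

0.00631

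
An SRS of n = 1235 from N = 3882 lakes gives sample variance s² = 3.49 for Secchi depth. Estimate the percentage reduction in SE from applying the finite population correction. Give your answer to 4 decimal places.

17.4249

f = n/N = 1235/3882 = 0.31813498.
SE_no-fpc = √(s²/n) = 0.053159298; SE_fpc = √((1−f)s²/n) = 0.043896353.
Ratio = √(1−f) = 0.82575118. Reduction = 100·(1 − 0.82575118) = 17.4249%.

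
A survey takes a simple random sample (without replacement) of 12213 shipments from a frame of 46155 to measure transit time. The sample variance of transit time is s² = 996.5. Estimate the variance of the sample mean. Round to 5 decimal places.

0.06000

Under SRS without replacement, Var(ȳ) = (1 − f)·s²/n with f = n/N = 12213/46155 = 0.26460838.
Var(ȳ) = (1 − 0.26460838)·996.5/12213 = 0.73539162·0.081593384 = 0.060003091.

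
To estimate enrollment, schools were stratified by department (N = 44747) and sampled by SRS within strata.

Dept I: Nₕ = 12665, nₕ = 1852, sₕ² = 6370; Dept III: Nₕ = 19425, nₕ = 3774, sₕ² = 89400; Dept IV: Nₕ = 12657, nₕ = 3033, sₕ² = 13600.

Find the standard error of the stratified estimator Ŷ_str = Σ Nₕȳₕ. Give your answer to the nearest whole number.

90659

Var(Ŷ_str) = Σₕ Nₕ²(1 − fₕ)sₕ²/nₕ.
Dept I: 12665²·(1 − 1852/12665)·6370/1852 = 4.7103139 × 10^8.
Dept III: 19425²·(1 − 3774/19425)·89400/3774 = 7.2017616 × 10^9.
Dept IV: 12657²·(1 − 3033/12657)·13600/3033 = 5.4620151 × 10^8.
Sum = 8.2189945 × 10^9.
SE = √(8.2189945 × 10^9) = 90659.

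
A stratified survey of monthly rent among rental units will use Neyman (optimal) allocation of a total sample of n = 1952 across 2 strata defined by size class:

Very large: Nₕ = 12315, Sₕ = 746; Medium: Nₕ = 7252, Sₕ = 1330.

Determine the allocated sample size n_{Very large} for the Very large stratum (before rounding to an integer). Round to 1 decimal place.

Neyman allocation: nₕ = n·NₕSₕ / Σⱼ NⱼSⱼ.
Σ NⱼSⱼ = 12315·746 + 7252·1330 = 1.883215 × 10^7.
n_{Very large} = 1952·12315·746 / (1.883215 × 10^7) = 952.3.

952.3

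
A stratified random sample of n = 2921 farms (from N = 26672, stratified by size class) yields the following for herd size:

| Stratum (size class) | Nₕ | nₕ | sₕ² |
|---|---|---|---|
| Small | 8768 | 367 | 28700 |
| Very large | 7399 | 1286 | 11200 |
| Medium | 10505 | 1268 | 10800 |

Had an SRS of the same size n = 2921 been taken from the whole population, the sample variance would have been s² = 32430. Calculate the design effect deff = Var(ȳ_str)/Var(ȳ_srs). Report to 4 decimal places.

Var(ȳ_str) = Σ Wₕ²(1−fₕ)sₕ²/nₕ with Wₕ = Nₕ/26672:
  Small: (8768/26672)²·(1−367/8768)·28700/367 = 8.0972247
  Very large: (7399/26672)²·(1−1286/7399)·11200/1286 = 0.55372396
  Medium: (10505/26672)²·(1−1268/10505)·10800/1268 = 1.1617705
  → Var(ȳ_str) = 9.8127192.
Var(ȳ_srs) = (1 − 2921/26672)·32430/2921 = 9.8864804.
deff = 9.8127192 / 9.8864804 = 0.9925.

0.9925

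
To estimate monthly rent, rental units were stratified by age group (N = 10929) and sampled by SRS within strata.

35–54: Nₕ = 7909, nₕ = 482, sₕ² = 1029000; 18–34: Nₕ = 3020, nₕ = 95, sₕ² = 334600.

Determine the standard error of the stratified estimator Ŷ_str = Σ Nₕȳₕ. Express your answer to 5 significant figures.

Var(Ŷ_str) = Σₕ Nₕ²(1 − fₕ)sₕ²/nₕ.
35–54: 7909²·(1 − 482/7909)·1029000/482 = 1.2540167 × 10^11.
18–34: 3020²·(1 − 95/3020)·334600/95 = 3.1112517 × 10^10.
Sum = 1.5651419 × 10^11.
SE = √(1.5651419 × 10^11) = 395620.

395620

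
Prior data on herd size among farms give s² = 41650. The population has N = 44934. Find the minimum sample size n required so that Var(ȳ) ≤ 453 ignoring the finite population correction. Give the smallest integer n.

92

Without fpc, n₀ = s²/D = 41650/453 = 91.9426.
Rounding up, n = 92.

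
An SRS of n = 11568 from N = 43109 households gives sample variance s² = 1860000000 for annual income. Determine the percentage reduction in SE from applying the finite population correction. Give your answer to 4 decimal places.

14.4631

f = n/N = 11568/43109 = 0.26834304.
SE_no-fpc = √(s²/n) = 400.98427; SE_fpc = √((1−f)s²/n) = 342.98971.
Ratio = √(1−f) = 0.85536949. Reduction = 100·(1 − 0.85536949) = 14.4631%.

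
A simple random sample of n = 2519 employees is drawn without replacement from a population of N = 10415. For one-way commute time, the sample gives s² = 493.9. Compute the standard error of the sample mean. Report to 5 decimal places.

Under SRS without replacement, Var(ȳ) = (1 − f)·s²/n with f = n/N = 2519/10415 = 0.24186270.
Var(ȳ) = (1 − 0.24186270)·493.9/2519 = 0.75813730·0.19606987 = 0.14864788.
SE(ȳ) = √(0.14864788) = 0.38555.

0.38555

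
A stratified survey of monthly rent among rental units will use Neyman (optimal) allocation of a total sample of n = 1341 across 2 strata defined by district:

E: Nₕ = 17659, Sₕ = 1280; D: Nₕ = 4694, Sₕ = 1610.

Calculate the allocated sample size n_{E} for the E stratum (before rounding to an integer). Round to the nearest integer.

Neyman allocation: nₕ = n·NₕSₕ / Σⱼ NⱼSⱼ.
Σ NⱼSⱼ = 17659·1280 + 4694·1610 = 3.016086 × 10^7.
n_{E} = 1341·17659·1280 / (3.016086 × 10^7) = 1005.

1005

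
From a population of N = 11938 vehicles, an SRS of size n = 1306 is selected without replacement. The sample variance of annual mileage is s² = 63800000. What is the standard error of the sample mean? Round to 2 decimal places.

Under SRS without replacement, Var(ȳ) = (1 − f)·s²/n with f = n/N = 1306/11938 = 0.10939856.
Var(ȳ) = (1 − 0.10939856)·63800000/1306 = 0.89060144·48851.455 = 43507.176.
SE(ȳ) = √(43507.176) = 208.58.

208.58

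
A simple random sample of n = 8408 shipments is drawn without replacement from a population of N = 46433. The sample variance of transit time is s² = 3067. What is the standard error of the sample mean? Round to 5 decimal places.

0.54655

Under SRS without replacement, Var(ȳ) = (1 − f)·s²/n with f = n/N = 8408/46433 = 0.18107811.
Var(ȳ) = (1 − 0.18107811)·3067/8408 = 0.81892189·0.36477165 = 0.29871948.
SE(ȳ) = √(0.29871948) = 0.54655.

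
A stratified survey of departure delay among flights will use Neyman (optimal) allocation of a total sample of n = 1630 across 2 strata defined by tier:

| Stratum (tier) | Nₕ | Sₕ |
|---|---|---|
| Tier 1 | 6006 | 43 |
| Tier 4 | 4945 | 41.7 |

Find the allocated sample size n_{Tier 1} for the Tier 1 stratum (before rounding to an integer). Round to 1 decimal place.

906.3

Neyman allocation: nₕ = n·NₕSₕ / Σⱼ NⱼSⱼ.
Σ NⱼSⱼ = 6006·43 + 4945·41.7 = 464464.5.
n_{Tier 1} = 1630·6006·43 / 464464.5 = 906.3.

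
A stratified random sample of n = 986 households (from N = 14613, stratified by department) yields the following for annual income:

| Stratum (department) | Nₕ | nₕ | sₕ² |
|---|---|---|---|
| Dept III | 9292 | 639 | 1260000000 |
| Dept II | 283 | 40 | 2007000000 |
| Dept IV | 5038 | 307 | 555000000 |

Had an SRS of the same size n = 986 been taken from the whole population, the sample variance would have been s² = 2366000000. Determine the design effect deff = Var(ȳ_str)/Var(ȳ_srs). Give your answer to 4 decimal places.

Var(ȳ_str) = Σ Wₕ²(1−fₕ)sₕ²/nₕ with Wₕ = Nₕ/14613:
  Dept III: (9292/14613)²·(1−639/9292)·1260000000/639 = 742449.34
  Dept II: (283/14613)²·(1−40/283)·2007000000/40 = 16158.51
  Dept IV: (5038/14613)²·(1−307/5038)·555000000/307 = 201784.1
  → Var(ȳ_str) = 960391.95.
Var(ȳ_srs) = (1 − 986/14613)·2366000000/986 = 2.2376837 × 10^6.
deff = 960391.95 / (2.2376837 × 10^6) = 0.4292.

0.4292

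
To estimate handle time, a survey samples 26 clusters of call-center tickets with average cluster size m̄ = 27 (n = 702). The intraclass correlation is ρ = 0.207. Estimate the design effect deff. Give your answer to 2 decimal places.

6.38

deff = 1 + (27 − 1)·0.207 = 1 + 5.382 = 6.382.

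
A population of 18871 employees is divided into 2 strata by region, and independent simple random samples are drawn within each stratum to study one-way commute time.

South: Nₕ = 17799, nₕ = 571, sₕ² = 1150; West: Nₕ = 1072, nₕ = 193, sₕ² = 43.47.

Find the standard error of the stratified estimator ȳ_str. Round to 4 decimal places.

Var(ȳ_str) = Σₕ Wₕ²(1 − fₕ)sₕ²/nₕ with Wₕ = Nₕ/N, N = 18871.
South: Wₕ = 0.94319326; term = 0.94319326²·(1 − 0.03208045)·1150/571 = 1.7342127.
West: Wₕ = 0.05680674; term = 0.05680674²·(1 − 0.18003731)·43.47/193 = 5.9597242 × 10^-4.
Sum = 1.7348087.
SE = √(1.7348087) = 1.3171.

1.3171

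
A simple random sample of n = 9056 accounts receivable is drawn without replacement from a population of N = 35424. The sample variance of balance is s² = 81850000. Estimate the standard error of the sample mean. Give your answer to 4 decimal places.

Under SRS without replacement, Var(ȳ) = (1 − f)·s²/n with f = n/N = 9056/35424 = 0.25564589.
Var(ȳ) = (1 − 0.25564589)·81850000/9056 = 0.74435411·9038.2067 = 6727.6263.
SE(ȳ) = √(6727.6263) = 82.0221.

82.0221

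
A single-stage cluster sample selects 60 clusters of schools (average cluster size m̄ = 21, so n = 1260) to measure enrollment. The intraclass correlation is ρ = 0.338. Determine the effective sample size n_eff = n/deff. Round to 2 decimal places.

162.37

deff = 1 + (21 − 1)·0.338 = 1 + 6.76 = 7.76.
n_eff = 1260 / 7.76 = 162.37.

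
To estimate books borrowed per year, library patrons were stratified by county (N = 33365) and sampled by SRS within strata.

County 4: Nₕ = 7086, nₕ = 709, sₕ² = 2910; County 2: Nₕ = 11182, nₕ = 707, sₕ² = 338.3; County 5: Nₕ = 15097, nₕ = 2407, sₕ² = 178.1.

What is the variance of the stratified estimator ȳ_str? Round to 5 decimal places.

Var(ȳ_str) = Σₕ Wₕ²(1 − fₕ)sₕ²/nₕ with Wₕ = Nₕ/N, N = 33365.
County 4: Wₕ = 0.21237824; term = 0.21237824²·(1 − 0.10005645)·2910/709 = 0.16660271.
County 2: Wₕ = 0.33514162; term = 0.33514162²·(1 − 0.06322661)·338.3/707 = 0.050347029.
County 5: Wₕ = 0.45248014; term = 0.45248014²·(1 − 0.15943565)·178.1/2407 = 0.012733795.
Sum = 0.22968353.

0.22968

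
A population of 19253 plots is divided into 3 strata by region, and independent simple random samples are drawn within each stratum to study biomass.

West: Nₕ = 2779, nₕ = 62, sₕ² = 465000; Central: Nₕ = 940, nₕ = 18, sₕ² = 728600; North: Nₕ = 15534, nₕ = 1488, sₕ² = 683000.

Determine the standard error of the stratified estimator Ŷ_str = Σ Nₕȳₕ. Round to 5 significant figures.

Var(Ŷ_str) = Σₕ Nₕ²(1 − fₕ)sₕ²/nₕ.
West: 2779²·(1 − 62/2779)·465000/62 = 5.6629072 × 10^10.
Central: 940²·(1 − 18/940)·728600/18 = 3.508128 × 10^10.
North: 15534²·(1 − 1488/15534)·683000/1488 = 1.0015064 × 10^11.
Sum = 1.9186099 × 10^11.
SE = √(1.9186099 × 10^11) = 438020.

438020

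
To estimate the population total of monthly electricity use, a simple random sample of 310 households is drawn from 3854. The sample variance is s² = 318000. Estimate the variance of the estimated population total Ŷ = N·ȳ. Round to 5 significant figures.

1.4011 × 10^10

Var(Ŷ) = N²·Var(ȳ) = N²·(1 − n/N)·s²/n.
f = 310/3854 = 0.08043591; Var(ȳ) = 0.91956409·318000/310 = 943.29478.
Var(Ŷ) = 3854² · 943.29478 = 1.4011055 × 10^10.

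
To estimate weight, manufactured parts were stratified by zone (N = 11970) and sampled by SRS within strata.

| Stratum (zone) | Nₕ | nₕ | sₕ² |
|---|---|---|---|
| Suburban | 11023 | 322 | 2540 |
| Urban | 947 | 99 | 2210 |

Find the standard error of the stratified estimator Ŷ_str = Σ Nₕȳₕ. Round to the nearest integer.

Var(Ŷ_str) = Σₕ Nₕ²(1 − fₕ)sₕ²/nₕ.
Suburban: 11023²·(1 − 322/11023)·2540/322 = 9.3046923 × 10^8.
Urban: 947²·(1 − 99/947)·2210/99 = 1.7926806 × 10^7.
Sum = 9.4839604 × 10^8.
SE = √(9.4839604 × 10^8) = 30796.

30796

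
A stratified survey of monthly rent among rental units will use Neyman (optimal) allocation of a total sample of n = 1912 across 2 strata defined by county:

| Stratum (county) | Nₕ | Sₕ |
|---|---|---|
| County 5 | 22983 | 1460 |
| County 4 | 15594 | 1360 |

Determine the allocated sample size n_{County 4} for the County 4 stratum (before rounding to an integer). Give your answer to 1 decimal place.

Neyman allocation: nₕ = n·NₕSₕ / Σⱼ NⱼSⱼ.
Σ NⱼSⱼ = 22983·1460 + 15594·1360 = 5.476302 × 10^7.
n_{County 4} = 1912·15594·1360 / (5.476302 × 10^7) = 740.5.

740.5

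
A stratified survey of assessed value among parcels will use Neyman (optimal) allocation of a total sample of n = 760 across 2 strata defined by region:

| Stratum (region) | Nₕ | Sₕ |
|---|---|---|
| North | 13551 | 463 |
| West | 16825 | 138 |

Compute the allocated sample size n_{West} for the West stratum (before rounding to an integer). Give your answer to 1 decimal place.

205.3

Neyman allocation: nₕ = n·NₕSₕ / Σⱼ NⱼSⱼ.
Σ NⱼSⱼ = 13551·463 + 16825·138 = 8.595963 × 10^6.
n_{West} = 760·16825·138 / (8.595963 × 10^6) = 205.3.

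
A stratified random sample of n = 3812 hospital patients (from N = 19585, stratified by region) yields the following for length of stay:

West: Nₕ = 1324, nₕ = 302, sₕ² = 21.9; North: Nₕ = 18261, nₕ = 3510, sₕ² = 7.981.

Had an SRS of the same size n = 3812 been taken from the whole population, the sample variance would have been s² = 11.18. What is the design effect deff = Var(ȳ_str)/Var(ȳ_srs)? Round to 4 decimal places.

Var(ȳ_str) = Σ Wₕ²(1−fₕ)sₕ²/nₕ with Wₕ = Nₕ/19585:
  West: (1324/19585)²·(1−302/1324)·21.9/302 = 2.5581671 × 10^-4
  North: (18261/19585)²·(1−3510/18261)·7.981/3510 = 0.0015967946
  → Var(ȳ_str) = 0.0018526113.
Var(ȳ_srs) = (1 − 3812/19585)·11.18/3812 = 0.0023619986.
deff = 0.0018526113 / 0.0023619986 = 0.7843.

0.7843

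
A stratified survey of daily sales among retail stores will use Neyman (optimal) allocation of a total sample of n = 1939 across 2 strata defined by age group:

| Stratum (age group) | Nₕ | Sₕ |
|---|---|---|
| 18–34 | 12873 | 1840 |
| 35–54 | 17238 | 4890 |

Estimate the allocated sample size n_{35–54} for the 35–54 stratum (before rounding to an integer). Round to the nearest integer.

Neyman allocation: nₕ = n·NₕSₕ / Σⱼ NⱼSⱼ.
Σ NⱼSⱼ = 12873·1840 + 17238·4890 = 1.0798014 × 10^8.
n_{35–54} = 1939·17238·4890 / (1.0798014 × 10^8) = 1514.

1514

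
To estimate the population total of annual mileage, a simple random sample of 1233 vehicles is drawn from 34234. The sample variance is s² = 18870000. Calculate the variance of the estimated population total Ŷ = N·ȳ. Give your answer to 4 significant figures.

Var(Ŷ) = N²·Var(ȳ) = N²·(1 − n/N)·s²/n.
f = 1233/34234 = 0.03601683; Var(ȳ) = 0.96398317·18870000/1233 = 14752.93.
Var(Ŷ) = 34234² · 14752.93 = 1.7289944 × 10^13.

1.729 × 10^13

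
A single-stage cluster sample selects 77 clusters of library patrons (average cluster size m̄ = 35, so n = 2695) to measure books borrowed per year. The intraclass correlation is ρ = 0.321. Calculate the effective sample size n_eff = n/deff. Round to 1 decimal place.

226.2

deff = 1 + (35 − 1)·0.321 = 1 + 10.914 = 11.914.
n_eff = 2695 / 11.914 = 226.2.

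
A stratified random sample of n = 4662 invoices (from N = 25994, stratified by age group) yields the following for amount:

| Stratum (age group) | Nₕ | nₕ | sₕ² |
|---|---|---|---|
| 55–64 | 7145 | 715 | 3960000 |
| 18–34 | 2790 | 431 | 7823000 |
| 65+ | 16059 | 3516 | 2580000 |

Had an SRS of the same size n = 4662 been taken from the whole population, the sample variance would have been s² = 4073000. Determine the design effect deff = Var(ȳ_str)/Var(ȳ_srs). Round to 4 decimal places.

Var(ȳ_str) = Σ Wₕ²(1−fₕ)sₕ²/nₕ with Wₕ = Nₕ/25994:
  55–64: (7145/25994)²·(1−715/7145)·3960000/715 = 376.57902
  18–34: (2790/25994)²·(1−431/2790)·7823000/431 = 176.79988
  65+: (16059/25994)²·(1−3516/16059)·2580000/3516 = 218.74822
  → Var(ȳ_str) = 772.12712.
Var(ȳ_srs) = (1 − 4662/25994)·4073000/4662 = 716.96937.
deff = 772.12712 / 716.96937 = 1.0769.

1.0769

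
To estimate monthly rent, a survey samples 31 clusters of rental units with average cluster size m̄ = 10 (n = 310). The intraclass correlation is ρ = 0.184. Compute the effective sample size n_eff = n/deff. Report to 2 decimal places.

116.72

deff = 1 + (10 − 1)·0.184 = 1 + 1.656 = 2.656.
n_eff = 310 / 2.656 = 116.72.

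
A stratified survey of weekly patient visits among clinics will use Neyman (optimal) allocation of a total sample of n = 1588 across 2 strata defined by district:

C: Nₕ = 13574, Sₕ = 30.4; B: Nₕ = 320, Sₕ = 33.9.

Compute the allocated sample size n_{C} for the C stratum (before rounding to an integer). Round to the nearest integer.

1547

Neyman allocation: nₕ = n·NₕSₕ / Σⱼ NⱼSⱼ.
Σ NⱼSⱼ = 13574·30.4 + 320·33.9 = 423497.6.
n_{C} = 1588·13574·30.4 / 423497.6 = 1547.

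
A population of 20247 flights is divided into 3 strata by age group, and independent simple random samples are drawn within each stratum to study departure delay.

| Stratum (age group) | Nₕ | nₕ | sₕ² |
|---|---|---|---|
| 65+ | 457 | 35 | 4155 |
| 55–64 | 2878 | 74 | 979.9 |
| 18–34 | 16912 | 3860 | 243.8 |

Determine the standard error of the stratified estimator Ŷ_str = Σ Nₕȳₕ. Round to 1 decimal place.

11987.4

Var(Ŷ_str) = Σₕ Nₕ²(1 − fₕ)sₕ²/nₕ.
65+: 457²·(1 − 35/457)·4155/35 = 2.2894525 × 10^7.
55–64: 2878²·(1 − 74/2878)·979.9/74 = 1.068609 × 10^8.
18–34: 16912²·(1 − 3860/16912)·243.8/3860 = 1.3941787 × 10^7.
Sum = 1.4369721 × 10^8.
SE = √(1.4369721 × 10^8) = 11987.4.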